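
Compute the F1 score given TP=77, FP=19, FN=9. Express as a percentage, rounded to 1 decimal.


Precision = TP / (TP + FP) = 77 / 96 = 0.8021
Recall = TP / (TP + FN) = 77 / 86 = 0.8953
F1 = 2 * P * R / (P + R)
= 2 * 0.8021 * 0.8953 / (0.8021 + 0.8953)
= 1.4363 / 1.6974
= 0.8462
As percentage: 84.6%

84.6


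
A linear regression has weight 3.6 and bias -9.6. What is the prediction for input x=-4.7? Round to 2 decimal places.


y = 3.6 * -4.7 + (-9.6)
= -16.92 + (-9.6)
= -26.52

-26.52


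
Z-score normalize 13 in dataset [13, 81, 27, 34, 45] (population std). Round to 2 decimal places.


Mean = (13 + 81 + 27 + 34 + 45) / 5 = 40.0
Variance = sum((x_i - mean)^2) / n = 528.0
Std = sqrt(528.0) = 22.9783
Z = (x - mean) / std
= (13 - 40.0) / 22.9783
= -27.0 / 22.9783
= -1.18

-1.18


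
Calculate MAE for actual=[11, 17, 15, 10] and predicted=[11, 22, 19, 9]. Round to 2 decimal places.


Absolute errors: [0, 5, 4, 1]
Sum of absolute errors = 10
MAE = 10 / 4 = 2.50

2.50


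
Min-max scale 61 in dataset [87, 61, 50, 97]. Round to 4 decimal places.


Min = 50, Max = 97
Range = 97 - 50 = 47
Scaled = (x - min) / (max - min)
= (61 - 50) / 47
= 11 / 47
= 0.2340

0.2340


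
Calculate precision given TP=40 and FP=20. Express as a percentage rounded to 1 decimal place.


Precision = TP / (TP + FP) * 100
= 40 / (40 + 20)
= 40 / 60
= 0.6667
= 66.7%

66.7


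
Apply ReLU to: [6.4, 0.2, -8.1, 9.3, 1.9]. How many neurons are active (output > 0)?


ReLU(x) = max(0, x) for each element:
ReLU(6.4) = 6.4
ReLU(0.2) = 0.2
ReLU(-8.1) = 0
ReLU(9.3) = 9.3
ReLU(1.9) = 1.9
Active neurons (>0): 4

4


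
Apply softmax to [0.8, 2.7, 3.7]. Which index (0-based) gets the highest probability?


Softmax is a monotonic transformation, so it preserves the argmax.
We need to find the index of the maximum logit.
Index 0: 0.8
Index 1: 2.7
Index 2: 3.7
Maximum logit = 3.7 at index 2

2


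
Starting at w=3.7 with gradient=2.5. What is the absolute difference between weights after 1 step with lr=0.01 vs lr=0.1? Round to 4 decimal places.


With lr=0.01: w_new = 3.7 - 0.01 * 2.5 = 3.675
With lr=0.1: w_new = 3.7 - 0.1 * 2.5 = 3.45
Absolute difference = |3.675 - 3.45|
= 0.2250

0.2250


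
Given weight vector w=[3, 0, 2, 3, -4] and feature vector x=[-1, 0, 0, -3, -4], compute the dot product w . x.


Element-wise products:
3 * -1 = -3
0 * 0 = 0
2 * 0 = 0
3 * -3 = -9
-4 * -4 = 16
Sum = -3 + 0 + 0 + -9 + 16
= 4

4


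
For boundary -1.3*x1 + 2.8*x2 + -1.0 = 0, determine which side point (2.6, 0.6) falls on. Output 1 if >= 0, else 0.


Compute -1.3 * 2.6 + 2.8 * 0.6 + -1.0
= -3.38 + 1.68 + -1.0
= -2.7
Since -2.7 < 0, the point is on the negative side.

0


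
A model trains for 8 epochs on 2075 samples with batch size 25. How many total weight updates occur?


Iterations per epoch = 2075 / 25 = 83
Total updates = iterations_per_epoch * epochs
= 83 * 8
= 664

664


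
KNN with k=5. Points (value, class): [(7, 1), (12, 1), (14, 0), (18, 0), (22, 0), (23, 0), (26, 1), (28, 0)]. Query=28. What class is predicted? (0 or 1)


Distances from query 28:
Point 28 (class 0): distance = 0
Point 26 (class 1): distance = 2
Point 23 (class 0): distance = 5
Point 22 (class 0): distance = 6
Point 18 (class 0): distance = 10
K=5 nearest neighbors: classes = [0, 1, 0, 0, 0]
Votes for class 1: 1 / 5
Majority vote => class 0

0


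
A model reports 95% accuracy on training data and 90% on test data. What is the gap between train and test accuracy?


Gap = train_accuracy - test_accuracy
= 95 - 90
= 5%
This moderate gap may indicate mild overfitting.

5


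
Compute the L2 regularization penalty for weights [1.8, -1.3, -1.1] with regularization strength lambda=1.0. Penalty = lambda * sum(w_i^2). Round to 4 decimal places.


Squaring each weight:
1.8^2 = 3.24
(-1.3)^2 = 1.69
(-1.1)^2 = 1.21
Sum of squares = 6.14
Penalty = 1.0 * 6.14 = 6.1400

6.1400


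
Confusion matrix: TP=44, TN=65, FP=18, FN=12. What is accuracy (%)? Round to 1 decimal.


Accuracy = (TP + TN) / (TP + TN + FP + FN) * 100
= (44 + 65) / (44 + 65 + 18 + 12)
= 109 / 139
= 0.7842
= 78.4%

78.4


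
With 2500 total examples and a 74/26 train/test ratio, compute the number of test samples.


Train samples = 2500 * 74% = 1850
Test samples = 2500 - 1850
= 650

650


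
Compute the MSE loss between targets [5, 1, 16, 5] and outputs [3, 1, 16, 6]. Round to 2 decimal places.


Differences: [2, 0, 0, -1]
Squared errors: [4, 0, 0, 1]
Sum of squared errors = 5
MSE = 5 / 4 = 1.25

1.25


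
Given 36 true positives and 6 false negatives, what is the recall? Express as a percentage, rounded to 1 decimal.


Recall = TP / (TP + FN) * 100
= 36 / (36 + 6)
= 36 / 42
= 0.8571
= 85.7%

85.7


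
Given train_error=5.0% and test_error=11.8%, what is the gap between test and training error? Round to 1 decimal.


Generalization gap = test_error - train_error
= 11.8 - 5.0
= 6.8%
A moderate gap.

6.8


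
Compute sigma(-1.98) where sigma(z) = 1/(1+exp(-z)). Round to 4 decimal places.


sigmoid(z) = 1 / (1 + exp(-z))
exp(-(-1.98)) = exp(1.98) = 7.2427
1 + 7.2427 = 8.2427
1 / 8.2427 = 0.1213

0.1213


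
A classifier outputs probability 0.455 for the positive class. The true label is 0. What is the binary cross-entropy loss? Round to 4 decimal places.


For y=0: Loss = -log(1-p)
= -log(1 - 0.455)
= -log(0.545)
= -(-0.607)
= 0.6070

0.6070


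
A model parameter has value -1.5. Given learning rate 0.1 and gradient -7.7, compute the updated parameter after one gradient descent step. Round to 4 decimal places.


w_new = w_old - lr * gradient
= -1.5 - 0.1 * -7.7
= -1.5 - (-0.77)
= -0.7300

-0.7300


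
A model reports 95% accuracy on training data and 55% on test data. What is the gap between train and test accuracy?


Gap = train_accuracy - test_accuracy
= 95 - 55
= 40%
This large gap strongly indicates overfitting.

40


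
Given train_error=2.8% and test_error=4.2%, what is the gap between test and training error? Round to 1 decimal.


Generalization gap = test_error - train_error
= 4.2 - 2.8
= 1.4%
A small gap suggests good generalization.

1.4


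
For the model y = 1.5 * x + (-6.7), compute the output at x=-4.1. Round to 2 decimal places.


y = 1.5 * -4.1 + (-6.7)
= -6.15 + (-6.7)
= -12.85

-12.85


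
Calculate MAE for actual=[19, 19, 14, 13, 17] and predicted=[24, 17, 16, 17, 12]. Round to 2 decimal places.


Absolute errors: [5, 2, 2, 4, 5]
Sum of absolute errors = 18
MAE = 18 / 5 = 3.60

3.60


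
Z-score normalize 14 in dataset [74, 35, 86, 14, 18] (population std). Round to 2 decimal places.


Mean = (74 + 35 + 86 + 14 + 18) / 5 = 45.4
Variance = sum((x_i - mean)^2) / n = 862.24
Std = sqrt(862.24) = 29.3639
Z = (x - mean) / std
= (14 - 45.4) / 29.3639
= -31.4 / 29.3639
= -1.07

-1.07


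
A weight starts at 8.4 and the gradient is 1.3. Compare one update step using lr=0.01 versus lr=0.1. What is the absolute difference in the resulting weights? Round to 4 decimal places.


With lr=0.01: w_new = 8.4 - 0.01 * 1.3 = 8.387
With lr=0.1: w_new = 8.4 - 0.1 * 1.3 = 8.27
Absolute difference = |8.387 - 8.27|
= 0.1170

0.1170


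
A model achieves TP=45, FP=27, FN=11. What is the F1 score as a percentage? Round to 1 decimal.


Precision = TP / (TP + FP) = 45 / 72 = 0.625
Recall = TP / (TP + FN) = 45 / 56 = 0.8036
F1 = 2 * P * R / (P + R)
= 2 * 0.625 * 0.8036 / (0.625 + 0.8036)
= 1.0045 / 1.4286
= 0.7031
As percentage: 70.3%

70.3


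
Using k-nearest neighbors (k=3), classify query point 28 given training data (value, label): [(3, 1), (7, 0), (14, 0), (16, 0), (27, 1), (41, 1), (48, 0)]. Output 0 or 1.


Distances from query 28:
Point 27 (class 1): distance = 1
Point 16 (class 0): distance = 12
Point 41 (class 1): distance = 13
K=3 nearest neighbors: classes = [1, 0, 1]
Votes for class 1: 2 / 3
Majority vote => class 1

1


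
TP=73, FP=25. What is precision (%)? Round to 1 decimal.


Precision = TP / (TP + FP) * 100
= 73 / (73 + 25)
= 73 / 98
= 0.7449
= 74.5%

74.5


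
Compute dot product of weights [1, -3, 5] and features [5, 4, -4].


Element-wise products:
1 * 5 = 5
-3 * 4 = -12
5 * -4 = -20
Sum = 5 + -12 + -20
= -27

-27


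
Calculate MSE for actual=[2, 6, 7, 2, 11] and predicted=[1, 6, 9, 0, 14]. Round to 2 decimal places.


Differences: [1, 0, -2, 2, -3]
Squared errors: [1, 0, 4, 4, 9]
Sum of squared errors = 18
MSE = 18 / 5 = 3.60

3.60


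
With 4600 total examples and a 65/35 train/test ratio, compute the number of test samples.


Train samples = 4600 * 65% = 2990
Test samples = 4600 - 2990
= 1610

1610


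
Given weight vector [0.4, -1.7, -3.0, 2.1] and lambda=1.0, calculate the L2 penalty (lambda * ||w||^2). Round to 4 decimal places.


Squaring each weight:
0.4^2 = 0.16
(-1.7)^2 = 2.89
(-3.0)^2 = 9.0
2.1^2 = 4.41
Sum of squares = 16.46
Penalty = 1.0 * 16.46 = 16.4600

16.4600


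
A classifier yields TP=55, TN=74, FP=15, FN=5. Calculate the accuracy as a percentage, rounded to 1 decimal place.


Accuracy = (TP + TN) / (TP + TN + FP + FN) * 100
= (55 + 74) / (55 + 74 + 15 + 5)
= 129 / 149
= 0.8658
= 86.6%

86.6


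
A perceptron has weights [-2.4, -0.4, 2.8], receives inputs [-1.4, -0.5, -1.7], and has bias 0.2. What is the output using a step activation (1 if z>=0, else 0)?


z = w . x + b
= -2.4*-1.4 + -0.4*-0.5 + 2.8*-1.7 + 0.2
= 3.36 + 0.2 + -4.76 + 0.2
= -1.2 + 0.2
= -1.0
Since z = -1.0 < 0, output = 0

0


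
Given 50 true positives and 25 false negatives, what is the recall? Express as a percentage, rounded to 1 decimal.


Recall = TP / (TP + FN) * 100
= 50 / (50 + 25)
= 50 / 75
= 0.6667
= 66.7%

66.7


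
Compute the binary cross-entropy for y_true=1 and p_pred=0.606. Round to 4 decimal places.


For y=1: Loss = -log(p)
= -log(0.606)
= -(-0.5009)
= 0.5009

0.5009


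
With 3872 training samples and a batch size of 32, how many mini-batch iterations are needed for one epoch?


Iterations per epoch = dataset_size / batch_size
= 3872 / 32
= 121

121


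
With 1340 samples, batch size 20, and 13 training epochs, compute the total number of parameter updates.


Iterations per epoch = 1340 / 20 = 67
Total updates = iterations_per_epoch * epochs
= 67 * 13
= 871

871


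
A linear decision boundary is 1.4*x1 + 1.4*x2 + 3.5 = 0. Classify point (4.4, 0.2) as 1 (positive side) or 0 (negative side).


Compute 1.4 * 4.4 + 1.4 * 0.2 + 3.5
= 6.16 + 0.28 + 3.5
= 9.94
Since 9.94 >= 0, the point is on the positive side.

1


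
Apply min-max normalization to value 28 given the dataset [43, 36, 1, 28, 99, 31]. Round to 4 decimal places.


Min = 1, Max = 99
Range = 99 - 1 = 98
Scaled = (x - min) / (max - min)
= (28 - 1) / 98
= 27 / 98
= 0.2755

0.2755


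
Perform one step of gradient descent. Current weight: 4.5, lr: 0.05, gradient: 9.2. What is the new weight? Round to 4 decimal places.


w_new = w_old - lr * gradient
= 4.5 - 0.05 * 9.2
= 4.5 - (0.46)
= 4.0400

4.0400


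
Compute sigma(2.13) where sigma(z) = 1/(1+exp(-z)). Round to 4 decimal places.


sigmoid(z) = 1 / (1 + exp(-z))
exp(-(2.13)) = exp(-2.13) = 0.1188
1 + 0.1188 = 1.1188
1 / 1.1188 = 0.8938

0.8938


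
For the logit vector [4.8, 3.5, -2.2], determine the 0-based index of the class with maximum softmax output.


Softmax is a monotonic transformation, so it preserves the argmax.
We need to find the index of the maximum logit.
Index 0: 4.8
Index 1: 3.5
Index 2: -2.2
Maximum logit = 4.8 at index 0

0


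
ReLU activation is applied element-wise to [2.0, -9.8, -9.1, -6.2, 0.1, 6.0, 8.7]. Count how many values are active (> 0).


ReLU(x) = max(0, x) for each element:
ReLU(2.0) = 2.0
ReLU(-9.8) = 0
ReLU(-9.1) = 0
ReLU(-6.2) = 0
ReLU(0.1) = 0.1
ReLU(6.0) = 6.0
ReLU(8.7) = 8.7
Active neurons (>0): 4

4


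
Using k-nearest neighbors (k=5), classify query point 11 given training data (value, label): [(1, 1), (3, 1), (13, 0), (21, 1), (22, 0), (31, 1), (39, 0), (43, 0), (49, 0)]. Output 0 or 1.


Distances from query 11:
Point 13 (class 0): distance = 2
Point 3 (class 1): distance = 8
Point 1 (class 1): distance = 10
Point 21 (class 1): distance = 10
Point 22 (class 0): distance = 11
K=5 nearest neighbors: classes = [0, 1, 1, 1, 0]
Votes for class 1: 3 / 5
Majority vote => class 1

1


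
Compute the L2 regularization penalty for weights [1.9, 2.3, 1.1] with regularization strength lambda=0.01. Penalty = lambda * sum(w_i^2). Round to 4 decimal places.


Squaring each weight:
1.9^2 = 3.61
2.3^2 = 5.29
1.1^2 = 1.21
Sum of squares = 10.11
Penalty = 0.01 * 10.11 = 0.1011

0.1011


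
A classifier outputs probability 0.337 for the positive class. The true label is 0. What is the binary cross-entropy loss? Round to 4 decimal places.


For y=0: Loss = -log(1-p)
= -log(1 - 0.337)
= -log(0.663)
= -(-0.411)
= 0.4110

0.4110


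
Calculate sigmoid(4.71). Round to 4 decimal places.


sigmoid(z) = 1 / (1 + exp(-z))
exp(-(4.71)) = exp(-4.71) = 0.009
1 + 0.009 = 1.009
1 / 1.009 = 0.9911

0.9911


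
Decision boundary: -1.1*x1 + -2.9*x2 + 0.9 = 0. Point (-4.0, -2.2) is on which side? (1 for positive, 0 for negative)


Compute -1.1 * -4.0 + -2.9 * -2.2 + 0.9
= 4.4 + 6.38 + 0.9
= 11.68
Since 11.68 >= 0, the point is on the positive side.

1


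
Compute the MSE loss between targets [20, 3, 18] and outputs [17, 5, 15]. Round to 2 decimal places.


Differences: [3, -2, 3]
Squared errors: [9, 4, 9]
Sum of squared errors = 22
MSE = 22 / 3 = 7.33

7.33


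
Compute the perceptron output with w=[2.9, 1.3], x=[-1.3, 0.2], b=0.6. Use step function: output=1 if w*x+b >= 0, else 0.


z = w . x + b
= 2.9*-1.3 + 1.3*0.2 + 0.6
= -3.77 + 0.26 + 0.6
= -3.51 + 0.6
= -2.91
Since z = -2.91 < 0, output = 0

0


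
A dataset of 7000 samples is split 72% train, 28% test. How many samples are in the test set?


Train samples = 7000 * 72% = 5040
Test samples = 7000 - 5040
= 1960

1960


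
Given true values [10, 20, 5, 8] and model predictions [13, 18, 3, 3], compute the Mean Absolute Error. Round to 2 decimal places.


Absolute errors: [3, 2, 2, 5]
Sum of absolute errors = 12
MAE = 12 / 4 = 3.00

3.00


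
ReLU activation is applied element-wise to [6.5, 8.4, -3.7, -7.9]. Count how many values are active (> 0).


ReLU(x) = max(0, x) for each element:
ReLU(6.5) = 6.5
ReLU(8.4) = 8.4
ReLU(-3.7) = 0
ReLU(-7.9) = 0
Active neurons (>0): 2

2


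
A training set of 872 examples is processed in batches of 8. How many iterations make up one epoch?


Iterations per epoch = dataset_size / batch_size
= 872 / 8
= 109

109


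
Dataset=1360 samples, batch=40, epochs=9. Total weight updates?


Iterations per epoch = 1360 / 40 = 34
Total updates = iterations_per_epoch * epochs
= 34 * 9
= 306

306


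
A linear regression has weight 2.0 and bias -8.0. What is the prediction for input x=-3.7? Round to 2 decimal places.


y = 2.0 * -3.7 + (-8.0)
= -7.4 + (-8.0)
= -15.40

-15.40


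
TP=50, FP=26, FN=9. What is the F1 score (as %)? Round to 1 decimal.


Precision = TP / (TP + FP) = 50 / 76 = 0.6579
Recall = TP / (TP + FN) = 50 / 59 = 0.8475
F1 = 2 * P * R / (P + R)
= 2 * 0.6579 * 0.8475 / (0.6579 + 0.8475)
= 1.1151 / 1.5054
= 0.7407
As percentage: 74.1%

74.1


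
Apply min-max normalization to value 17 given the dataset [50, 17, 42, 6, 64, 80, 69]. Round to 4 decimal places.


Min = 6, Max = 80
Range = 80 - 6 = 74
Scaled = (x - min) / (max - min)
= (17 - 6) / 74
= 11 / 74
= 0.1486

0.1486


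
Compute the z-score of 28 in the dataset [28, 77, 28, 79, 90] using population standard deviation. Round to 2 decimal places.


Mean = (28 + 77 + 28 + 79 + 90) / 5 = 60.4
Variance = sum((x_i - mean)^2) / n = 719.44
Std = sqrt(719.44) = 26.8224
Z = (x - mean) / std
= (28 - 60.4) / 26.8224
= -32.4 / 26.8224
= -1.21

-1.21


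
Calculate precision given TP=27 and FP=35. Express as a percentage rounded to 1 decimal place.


Precision = TP / (TP + FP) * 100
= 27 / (27 + 35)
= 27 / 62
= 0.4355
= 43.5%

43.5


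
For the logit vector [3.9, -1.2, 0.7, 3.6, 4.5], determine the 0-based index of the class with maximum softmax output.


Softmax is a monotonic transformation, so it preserves the argmax.
We need to find the index of the maximum logit.
Index 0: 3.9
Index 1: -1.2
Index 2: 0.7
Index 3: 3.6
Index 4: 4.5
Maximum logit = 4.5 at index 4

4


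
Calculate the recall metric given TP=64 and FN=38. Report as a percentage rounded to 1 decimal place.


Recall = TP / (TP + FN) * 100
= 64 / (64 + 38)
= 64 / 102
= 0.6275
= 62.7%

62.7


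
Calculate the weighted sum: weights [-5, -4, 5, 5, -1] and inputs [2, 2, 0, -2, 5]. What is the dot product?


Element-wise products:
-5 * 2 = -10
-4 * 2 = -8
5 * 0 = 0
5 * -2 = -10
-1 * 5 = -5
Sum = -10 + -8 + 0 + -10 + -5
= -33

-33


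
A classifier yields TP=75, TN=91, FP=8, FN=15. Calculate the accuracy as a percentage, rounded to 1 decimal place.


Accuracy = (TP + TN) / (TP + TN + FP + FN) * 100
= (75 + 91) / (75 + 91 + 8 + 15)
= 166 / 189
= 0.8783
= 87.8%

87.8


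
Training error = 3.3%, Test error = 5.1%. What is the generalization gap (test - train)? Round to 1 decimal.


Generalization gap = test_error - train_error
= 5.1 - 3.3
= 1.8%
A small gap suggests good generalization.

1.8


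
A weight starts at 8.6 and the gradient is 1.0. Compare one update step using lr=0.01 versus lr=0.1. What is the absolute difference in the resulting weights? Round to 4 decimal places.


With lr=0.01: w_new = 8.6 - 0.01 * 1.0 = 8.59
With lr=0.1: w_new = 8.6 - 0.1 * 1.0 = 8.5
Absolute difference = |8.59 - 8.5|
= 0.0900

0.0900


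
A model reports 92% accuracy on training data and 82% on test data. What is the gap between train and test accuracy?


Gap = train_accuracy - test_accuracy
= 92 - 82
= 10%
This moderate gap may indicate mild overfitting.

10


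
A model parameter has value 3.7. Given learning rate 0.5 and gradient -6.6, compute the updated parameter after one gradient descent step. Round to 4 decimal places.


w_new = w_old - lr * gradient
= 3.7 - 0.5 * -6.6
= 3.7 - (-3.3)
= 7.0000

7.0000


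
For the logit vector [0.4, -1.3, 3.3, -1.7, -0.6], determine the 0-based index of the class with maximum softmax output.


Softmax is a monotonic transformation, so it preserves the argmax.
We need to find the index of the maximum logit.
Index 0: 0.4
Index 1: -1.3
Index 2: 3.3
Index 3: -1.7
Index 4: -0.6
Maximum logit = 3.3 at index 2

2


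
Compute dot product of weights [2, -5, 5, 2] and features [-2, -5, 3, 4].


Element-wise products:
2 * -2 = -4
-5 * -5 = 25
5 * 3 = 15
2 * 4 = 8
Sum = -4 + 25 + 15 + 8
= 44

44


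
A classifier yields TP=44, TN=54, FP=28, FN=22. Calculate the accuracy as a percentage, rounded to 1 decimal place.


Accuracy = (TP + TN) / (TP + TN + FP + FN) * 100
= (44 + 54) / (44 + 54 + 28 + 22)
= 98 / 148
= 0.6622
= 66.2%

66.2


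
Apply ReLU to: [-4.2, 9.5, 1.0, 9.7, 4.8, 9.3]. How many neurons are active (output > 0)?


ReLU(x) = max(0, x) for each element:
ReLU(-4.2) = 0
ReLU(9.5) = 9.5
ReLU(1.0) = 1.0
ReLU(9.7) = 9.7
ReLU(4.8) = 4.8
ReLU(9.3) = 9.3
Active neurons (>0): 5

5


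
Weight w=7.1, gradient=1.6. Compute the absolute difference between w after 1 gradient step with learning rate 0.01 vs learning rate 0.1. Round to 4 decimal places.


With lr=0.01: w_new = 7.1 - 0.01 * 1.6 = 7.084
With lr=0.1: w_new = 7.1 - 0.1 * 1.6 = 6.94
Absolute difference = |7.084 - 6.94|
= 0.1440

0.1440


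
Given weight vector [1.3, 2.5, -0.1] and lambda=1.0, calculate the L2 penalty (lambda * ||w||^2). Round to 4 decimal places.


Squaring each weight:
1.3^2 = 1.69
2.5^2 = 6.25
(-0.1)^2 = 0.01
Sum of squares = 7.95
Penalty = 1.0 * 7.95 = 7.9500

7.9500


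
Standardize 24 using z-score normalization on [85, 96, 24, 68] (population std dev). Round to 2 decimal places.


Mean = (85 + 96 + 24 + 68) / 4 = 68.25
Variance = sum((x_i - mean)^2) / n = 752.1875
Std = sqrt(752.1875) = 27.426
Z = (x - mean) / std
= (24 - 68.25) / 27.426
= -44.25 / 27.426
= -1.61

-1.61


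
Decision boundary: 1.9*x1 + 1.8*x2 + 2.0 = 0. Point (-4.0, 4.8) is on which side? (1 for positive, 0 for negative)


Compute 1.9 * -4.0 + 1.8 * 4.8 + 2.0
= -7.6 + 8.64 + 2.0
= 3.04
Since 3.04 >= 0, the point is on the positive side.

1


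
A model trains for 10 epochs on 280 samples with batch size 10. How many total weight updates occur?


Iterations per epoch = 280 / 10 = 28
Total updates = iterations_per_epoch * epochs
= 28 * 10
= 280

280


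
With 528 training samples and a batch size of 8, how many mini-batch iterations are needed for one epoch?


Iterations per epoch = dataset_size / batch_size
= 528 / 8
= 66

66


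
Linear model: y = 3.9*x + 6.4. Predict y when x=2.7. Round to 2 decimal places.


y = 3.9 * 2.7 + (6.4)
= 10.53 + (6.4)
= 16.93

16.93


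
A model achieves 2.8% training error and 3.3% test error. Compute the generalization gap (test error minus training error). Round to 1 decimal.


Generalization gap = test_error - train_error
= 3.3 - 2.8
= 0.5%
A small gap suggests good generalization.

0.5


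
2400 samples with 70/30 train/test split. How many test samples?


Train samples = 2400 * 70% = 1680
Test samples = 2400 - 1680
= 720

720


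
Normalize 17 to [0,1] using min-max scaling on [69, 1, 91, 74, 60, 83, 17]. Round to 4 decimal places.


Min = 1, Max = 91
Range = 91 - 1 = 90
Scaled = (x - min) / (max - min)
= (17 - 1) / 90
= 16 / 90
= 0.1778

0.1778


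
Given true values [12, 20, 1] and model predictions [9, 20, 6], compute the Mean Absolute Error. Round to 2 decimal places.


Absolute errors: [3, 0, 5]
Sum of absolute errors = 8
MAE = 8 / 3 = 2.67

2.67


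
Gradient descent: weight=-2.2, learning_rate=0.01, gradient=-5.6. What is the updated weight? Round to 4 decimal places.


w_new = w_old - lr * gradient
= -2.2 - 0.01 * -5.6
= -2.2 - (-0.056)
= -2.1440

-2.1440


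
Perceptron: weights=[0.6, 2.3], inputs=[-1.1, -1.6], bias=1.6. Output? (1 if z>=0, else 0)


z = w . x + b
= 0.6*-1.1 + 2.3*-1.6 + 1.6
= -0.66 + -3.68 + 1.6
= -4.34 + 1.6
= -2.74
Since z = -2.74 < 0, output = 0

0


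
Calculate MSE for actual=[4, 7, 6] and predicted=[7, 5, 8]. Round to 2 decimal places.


Differences: [-3, 2, -2]
Squared errors: [9, 4, 4]
Sum of squared errors = 17
MSE = 17 / 3 = 5.67

5.67


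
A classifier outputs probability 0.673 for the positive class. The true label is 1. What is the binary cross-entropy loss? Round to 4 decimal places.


For y=1: Loss = -log(p)
= -log(0.673)
= -(-0.396)
= 0.3960

0.3960


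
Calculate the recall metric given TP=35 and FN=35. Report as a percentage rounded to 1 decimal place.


Recall = TP / (TP + FN) * 100
= 35 / (35 + 35)
= 35 / 70
= 0.5
= 50.0%

50.0


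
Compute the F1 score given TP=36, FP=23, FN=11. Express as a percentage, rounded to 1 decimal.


Precision = TP / (TP + FP) = 36 / 59 = 0.6102
Recall = TP / (TP + FN) = 36 / 47 = 0.766
F1 = 2 * P * R / (P + R)
= 2 * 0.6102 * 0.766 / (0.6102 + 0.766)
= 0.9347 / 1.3761
= 0.6792
As percentage: 67.9%

67.9


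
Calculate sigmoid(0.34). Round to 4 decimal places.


sigmoid(z) = 1 / (1 + exp(-z))
exp(-(0.34)) = exp(-0.34) = 0.7118
1 + 0.7118 = 1.7118
1 / 1.7118 = 0.5842

0.5842


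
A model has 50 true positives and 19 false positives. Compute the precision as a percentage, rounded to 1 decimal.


Precision = TP / (TP + FP) * 100
= 50 / (50 + 19)
= 50 / 69
= 0.7246
= 72.5%

72.5


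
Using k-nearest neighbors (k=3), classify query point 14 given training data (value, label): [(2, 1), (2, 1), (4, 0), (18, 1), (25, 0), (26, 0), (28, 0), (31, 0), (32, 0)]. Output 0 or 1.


Distances from query 14:
Point 18 (class 1): distance = 4
Point 4 (class 0): distance = 10
Point 25 (class 0): distance = 11
K=3 nearest neighbors: classes = [1, 0, 0]
Votes for class 1: 1 / 3
Majority vote => class 0

0


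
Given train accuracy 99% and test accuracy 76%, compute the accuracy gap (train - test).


Gap = train_accuracy - test_accuracy
= 99 - 76
= 23%
This large gap strongly indicates overfitting.

23


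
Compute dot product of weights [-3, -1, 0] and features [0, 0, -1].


Element-wise products:
-3 * 0 = 0
-1 * 0 = 0
0 * -1 = 0
Sum = 0 + 0 + 0
= 0

0


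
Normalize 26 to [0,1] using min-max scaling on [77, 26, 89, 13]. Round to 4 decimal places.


Min = 13, Max = 89
Range = 89 - 13 = 76
Scaled = (x - min) / (max - min)
= (26 - 13) / 76
= 13 / 76
= 0.1711

0.1711


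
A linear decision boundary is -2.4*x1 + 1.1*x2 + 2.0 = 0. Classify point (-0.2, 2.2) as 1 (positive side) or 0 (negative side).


Compute -2.4 * -0.2 + 1.1 * 2.2 + 2.0
= 0.48 + 2.42 + 2.0
= 4.9
Since 4.9 >= 0, the point is on the positive side.

1


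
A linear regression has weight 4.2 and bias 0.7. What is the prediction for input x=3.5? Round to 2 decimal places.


y = 4.2 * 3.5 + (0.7)
= 14.7 + (0.7)
= 15.40

15.40


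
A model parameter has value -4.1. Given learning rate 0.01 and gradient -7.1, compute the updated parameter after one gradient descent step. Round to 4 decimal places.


w_new = w_old - lr * gradient
= -4.1 - 0.01 * -7.1
= -4.1 - (-0.071)
= -4.0290

-4.0290


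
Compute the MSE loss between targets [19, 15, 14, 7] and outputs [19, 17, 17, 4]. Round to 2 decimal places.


Differences: [0, -2, -3, 3]
Squared errors: [0, 4, 9, 9]
Sum of squared errors = 22
MSE = 22 / 4 = 5.50

5.50


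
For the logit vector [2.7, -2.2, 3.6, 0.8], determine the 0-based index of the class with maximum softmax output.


Softmax is a monotonic transformation, so it preserves the argmax.
We need to find the index of the maximum logit.
Index 0: 2.7
Index 1: -2.2
Index 2: 3.6
Index 3: 0.8
Maximum logit = 3.6 at index 2

2


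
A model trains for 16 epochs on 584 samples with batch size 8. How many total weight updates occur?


Iterations per epoch = 584 / 8 = 73
Total updates = iterations_per_epoch * epochs
= 73 * 16
= 1168

1168


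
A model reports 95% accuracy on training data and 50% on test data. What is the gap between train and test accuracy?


Gap = train_accuracy - test_accuracy
= 95 - 50
= 45%
This large gap strongly indicates overfitting.

45


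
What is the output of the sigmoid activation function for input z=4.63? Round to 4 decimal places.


sigmoid(z) = 1 / (1 + exp(-z))
exp(-(4.63)) = exp(-4.63) = 0.0098
1 + 0.0098 = 1.0098
1 / 1.0098 = 0.9903

0.9903


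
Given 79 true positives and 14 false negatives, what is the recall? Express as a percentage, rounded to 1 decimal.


Recall = TP / (TP + FN) * 100
= 79 / (79 + 14)
= 79 / 93
= 0.8495
= 84.9%

84.9


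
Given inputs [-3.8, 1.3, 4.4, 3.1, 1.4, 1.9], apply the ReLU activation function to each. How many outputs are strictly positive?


ReLU(x) = max(0, x) for each element:
ReLU(-3.8) = 0
ReLU(1.3) = 1.3
ReLU(4.4) = 4.4
ReLU(3.1) = 3.1
ReLU(1.4) = 1.4
ReLU(1.9) = 1.9
Active neurons (>0): 5

5


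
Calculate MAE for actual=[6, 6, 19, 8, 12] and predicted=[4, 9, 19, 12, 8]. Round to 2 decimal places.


Absolute errors: [2, 3, 0, 4, 4]
Sum of absolute errors = 13
MAE = 13 / 5 = 2.60

2.60


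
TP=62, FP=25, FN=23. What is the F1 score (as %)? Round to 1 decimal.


Precision = TP / (TP + FP) = 62 / 87 = 0.7126
Recall = TP / (TP + FN) = 62 / 85 = 0.7294
F1 = 2 * P * R / (P + R)
= 2 * 0.7126 * 0.7294 / (0.7126 + 0.7294)
= 1.0396 / 1.4421
= 0.7209
As percentage: 72.1%

72.1


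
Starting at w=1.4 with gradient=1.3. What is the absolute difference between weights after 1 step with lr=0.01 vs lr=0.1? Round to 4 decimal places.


With lr=0.01: w_new = 1.4 - 0.01 * 1.3 = 1.387
With lr=0.1: w_new = 1.4 - 0.1 * 1.3 = 1.27
Absolute difference = |1.387 - 1.27|
= 0.1170

0.1170


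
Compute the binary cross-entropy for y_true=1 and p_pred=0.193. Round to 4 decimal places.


For y=1: Loss = -log(p)
= -log(0.193)
= -(-1.6451)
= 1.6451

1.6451


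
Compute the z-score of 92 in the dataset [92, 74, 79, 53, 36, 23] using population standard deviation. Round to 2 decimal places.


Mean = (92 + 74 + 79 + 53 + 36 + 23) / 6 = 59.5
Variance = sum((x_i - mean)^2) / n = 595.5833
Std = sqrt(595.5833) = 24.4046
Z = (x - mean) / std
= (92 - 59.5) / 24.4046
= 32.5 / 24.4046
= 1.33

1.33


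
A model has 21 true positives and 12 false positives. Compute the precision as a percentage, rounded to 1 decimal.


Precision = TP / (TP + FP) * 100
= 21 / (21 + 12)
= 21 / 33
= 0.6364
= 63.6%

63.6


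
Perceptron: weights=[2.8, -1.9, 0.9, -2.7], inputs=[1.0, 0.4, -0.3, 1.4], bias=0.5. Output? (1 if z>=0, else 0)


z = w . x + b
= 2.8*1.0 + -1.9*0.4 + 0.9*-0.3 + -2.7*1.4 + 0.5
= 2.8 + -0.76 + -0.27 + -3.78 + 0.5
= -2.01 + 0.5
= -1.51
Since z = -1.51 < 0, output = 0

0


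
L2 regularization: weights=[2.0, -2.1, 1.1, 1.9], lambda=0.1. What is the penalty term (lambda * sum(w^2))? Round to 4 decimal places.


Squaring each weight:
2.0^2 = 4.0
(-2.1)^2 = 4.41
1.1^2 = 1.21
1.9^2 = 3.61
Sum of squares = 13.23
Penalty = 0.1 * 13.23 = 1.3230

1.3230


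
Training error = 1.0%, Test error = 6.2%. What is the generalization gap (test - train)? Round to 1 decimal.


Generalization gap = test_error - train_error
= 6.2 - 1.0
= 5.2%
A moderate gap.

5.2


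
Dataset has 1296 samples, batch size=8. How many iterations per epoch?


Iterations per epoch = dataset_size / batch_size
= 1296 / 8
= 162

162


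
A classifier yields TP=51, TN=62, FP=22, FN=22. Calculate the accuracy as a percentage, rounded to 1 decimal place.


Accuracy = (TP + TN) / (TP + TN + FP + FN) * 100
= (51 + 62) / (51 + 62 + 22 + 22)
= 113 / 157
= 0.7197
= 72.0%

72.0


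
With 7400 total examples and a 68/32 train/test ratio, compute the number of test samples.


Train samples = 7400 * 68% = 5032
Test samples = 7400 - 5032
= 2368

2368


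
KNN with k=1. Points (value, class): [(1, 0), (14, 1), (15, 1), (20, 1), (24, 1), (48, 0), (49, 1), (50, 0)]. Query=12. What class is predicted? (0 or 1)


Distances from query 12:
Point 14 (class 1): distance = 2
K=1 nearest neighbors: classes = [1]
Votes for class 1: 1 / 1
Majority vote => class 1

1


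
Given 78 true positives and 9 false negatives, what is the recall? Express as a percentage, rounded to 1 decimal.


Recall = TP / (TP + FN) * 100
= 78 / (78 + 9)
= 78 / 87
= 0.8966
= 89.7%

89.7


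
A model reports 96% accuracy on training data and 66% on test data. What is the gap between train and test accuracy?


Gap = train_accuracy - test_accuracy
= 96 - 66
= 30%
This large gap strongly indicates overfitting.

30


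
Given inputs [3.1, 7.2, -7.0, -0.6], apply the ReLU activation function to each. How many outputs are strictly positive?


ReLU(x) = max(0, x) for each element:
ReLU(3.1) = 3.1
ReLU(7.2) = 7.2
ReLU(-7.0) = 0
ReLU(-0.6) = 0
Active neurons (>0): 2

2


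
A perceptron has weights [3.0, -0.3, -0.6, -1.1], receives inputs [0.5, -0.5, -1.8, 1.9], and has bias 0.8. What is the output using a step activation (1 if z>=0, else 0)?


z = w . x + b
= 3.0*0.5 + -0.3*-0.5 + -0.6*-1.8 + -1.1*1.9 + 0.8
= 1.5 + 0.15 + 1.08 + -2.09 + 0.8
= 0.64 + 0.8
= 1.44
Since z = 1.44 >= 0, output = 1

1


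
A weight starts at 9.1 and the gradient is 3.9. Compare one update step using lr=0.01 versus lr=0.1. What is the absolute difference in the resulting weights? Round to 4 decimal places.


With lr=0.01: w_new = 9.1 - 0.01 * 3.9 = 9.061
With lr=0.1: w_new = 9.1 - 0.1 * 3.9 = 8.71
Absolute difference = |9.061 - 8.71|
= 0.3510

0.3510


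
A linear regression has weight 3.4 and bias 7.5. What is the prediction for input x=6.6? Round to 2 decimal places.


y = 3.4 * 6.6 + (7.5)
= 22.44 + (7.5)
= 29.94

29.94


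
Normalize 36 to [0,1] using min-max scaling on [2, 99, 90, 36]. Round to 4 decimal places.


Min = 2, Max = 99
Range = 99 - 2 = 97
Scaled = (x - min) / (max - min)
= (36 - 2) / 97
= 34 / 97
= 0.3505

0.3505


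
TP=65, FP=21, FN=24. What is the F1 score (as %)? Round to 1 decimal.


Precision = TP / (TP + FP) = 65 / 86 = 0.7558
Recall = TP / (TP + FN) = 65 / 89 = 0.7303
F1 = 2 * P * R / (P + R)
= 2 * 0.7558 * 0.7303 / (0.7558 + 0.7303)
= 1.104 / 1.4862
= 0.7429
As percentage: 74.3%

74.3


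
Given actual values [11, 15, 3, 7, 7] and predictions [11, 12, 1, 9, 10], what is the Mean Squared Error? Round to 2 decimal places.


Differences: [0, 3, 2, -2, -3]
Squared errors: [0, 9, 4, 4, 9]
Sum of squared errors = 26
MSE = 26 / 5 = 5.20

5.20


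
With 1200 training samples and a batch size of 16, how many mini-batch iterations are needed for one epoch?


Iterations per epoch = dataset_size / batch_size
= 1200 / 16
= 75

75


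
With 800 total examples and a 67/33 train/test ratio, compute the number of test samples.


Train samples = 800 * 67% = 536
Test samples = 800 - 536
= 264

264


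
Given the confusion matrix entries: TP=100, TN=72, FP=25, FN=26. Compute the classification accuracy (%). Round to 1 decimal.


Accuracy = (TP + TN) / (TP + TN + FP + FN) * 100
= (100 + 72) / (100 + 72 + 25 + 26)
= 172 / 223
= 0.7713
= 77.1%

77.1


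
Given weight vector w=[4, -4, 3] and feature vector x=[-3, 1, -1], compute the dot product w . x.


Element-wise products:
4 * -3 = -12
-4 * 1 = -4
3 * -1 = -3
Sum = -12 + -4 + -3
= -19

-19


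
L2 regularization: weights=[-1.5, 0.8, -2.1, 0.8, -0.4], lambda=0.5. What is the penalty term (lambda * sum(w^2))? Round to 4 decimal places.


Squaring each weight:
(-1.5)^2 = 2.25
0.8^2 = 0.64
(-2.1)^2 = 4.41
0.8^2 = 0.64
(-0.4)^2 = 0.16
Sum of squares = 8.1
Penalty = 0.5 * 8.1 = 4.0500

4.0500


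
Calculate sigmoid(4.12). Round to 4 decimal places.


sigmoid(z) = 1 / (1 + exp(-z))
exp(-(4.12)) = exp(-4.12) = 0.0162
1 + 0.0162 = 1.0162
1 / 1.0162 = 0.9840

0.9840


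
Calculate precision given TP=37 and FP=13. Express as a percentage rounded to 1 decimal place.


Precision = TP / (TP + FP) * 100
= 37 / (37 + 13)
= 37 / 50
= 0.74
= 74.0%

74.0


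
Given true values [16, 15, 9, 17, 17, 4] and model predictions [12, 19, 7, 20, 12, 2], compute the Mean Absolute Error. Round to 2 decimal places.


Absolute errors: [4, 4, 2, 3, 5, 2]
Sum of absolute errors = 20
MAE = 20 / 6 = 3.33

3.33


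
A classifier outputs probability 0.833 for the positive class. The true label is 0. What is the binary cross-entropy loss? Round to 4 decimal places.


For y=0: Loss = -log(1-p)
= -log(1 - 0.833)
= -log(0.167)
= -(-1.7898)
= 1.7898

1.7898


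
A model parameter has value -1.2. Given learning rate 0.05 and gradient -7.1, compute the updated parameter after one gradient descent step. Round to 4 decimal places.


w_new = w_old - lr * gradient
= -1.2 - 0.05 * -7.1
= -1.2 - (-0.355)
= -0.8450

-0.8450


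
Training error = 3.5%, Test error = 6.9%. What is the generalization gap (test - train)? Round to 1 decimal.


Generalization gap = test_error - train_error
= 6.9 - 3.5
= 3.4%
A moderate gap.

3.4


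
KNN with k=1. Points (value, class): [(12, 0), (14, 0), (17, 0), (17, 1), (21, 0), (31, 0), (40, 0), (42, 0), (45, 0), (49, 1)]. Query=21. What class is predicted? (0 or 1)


Distances from query 21:
Point 21 (class 0): distance = 0
K=1 nearest neighbors: classes = [0]
Votes for class 1: 0 / 1
Majority vote => class 0

0


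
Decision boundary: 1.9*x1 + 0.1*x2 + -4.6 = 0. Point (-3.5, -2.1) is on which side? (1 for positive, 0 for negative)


Compute 1.9 * -3.5 + 0.1 * -2.1 + -4.6
= -6.65 + -0.21 + -4.6
= -11.46
Since -11.46 < 0, the point is on the negative side.

0


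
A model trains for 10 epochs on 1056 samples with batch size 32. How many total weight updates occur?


Iterations per epoch = 1056 / 32 = 33
Total updates = iterations_per_epoch * epochs
= 33 * 10
= 330

330


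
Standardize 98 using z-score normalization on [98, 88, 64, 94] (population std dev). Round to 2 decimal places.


Mean = (98 + 88 + 64 + 94) / 4 = 86.0
Variance = sum((x_i - mean)^2) / n = 174.0
Std = sqrt(174.0) = 13.1909
Z = (x - mean) / std
= (98 - 86.0) / 13.1909
= 12.0 / 13.1909
= 0.91

0.91


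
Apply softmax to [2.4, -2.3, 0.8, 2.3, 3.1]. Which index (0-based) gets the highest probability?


Softmax is a monotonic transformation, so it preserves the argmax.
We need to find the index of the maximum logit.
Index 0: 2.4
Index 1: -2.3
Index 2: 0.8
Index 3: 2.3
Index 4: 3.1
Maximum logit = 3.1 at index 4

4


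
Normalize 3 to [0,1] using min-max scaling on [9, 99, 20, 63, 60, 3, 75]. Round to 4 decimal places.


Min = 3, Max = 99
Range = 99 - 3 = 96
Scaled = (x - min) / (max - min)
= (3 - 3) / 96
= 0 / 96
= 0.0000

0.0000


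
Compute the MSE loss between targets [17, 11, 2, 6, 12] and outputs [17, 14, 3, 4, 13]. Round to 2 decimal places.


Differences: [0, -3, -1, 2, -1]
Squared errors: [0, 9, 1, 4, 1]
Sum of squared errors = 15
MSE = 15 / 5 = 3.00

3.00


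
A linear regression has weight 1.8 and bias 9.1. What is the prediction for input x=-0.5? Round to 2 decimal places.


y = 1.8 * -0.5 + (9.1)
= -0.9 + (9.1)
= 8.20

8.20


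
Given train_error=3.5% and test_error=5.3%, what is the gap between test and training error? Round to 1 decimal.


Generalization gap = test_error - train_error
= 5.3 - 3.5
= 1.8%
A small gap suggests good generalization.

1.8


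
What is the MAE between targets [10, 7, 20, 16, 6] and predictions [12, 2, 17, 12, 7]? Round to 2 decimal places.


Absolute errors: [2, 5, 3, 4, 1]
Sum of absolute errors = 15
MAE = 15 / 5 = 3.00

3.00


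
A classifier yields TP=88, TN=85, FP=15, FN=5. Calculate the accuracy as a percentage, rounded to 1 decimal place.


Accuracy = (TP + TN) / (TP + TN + FP + FN) * 100
= (88 + 85) / (88 + 85 + 15 + 5)
= 173 / 193
= 0.8964
= 89.6%

89.6


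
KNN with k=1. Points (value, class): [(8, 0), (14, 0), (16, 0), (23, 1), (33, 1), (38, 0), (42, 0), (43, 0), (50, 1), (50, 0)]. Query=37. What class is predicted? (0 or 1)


Distances from query 37:
Point 38 (class 0): distance = 1
K=1 nearest neighbors: classes = [0]
Votes for class 1: 0 / 1
Majority vote => class 0

0


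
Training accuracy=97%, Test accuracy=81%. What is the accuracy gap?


Gap = train_accuracy - test_accuracy
= 97 - 81
= 16%
This gap suggests the model is overfitting.

16


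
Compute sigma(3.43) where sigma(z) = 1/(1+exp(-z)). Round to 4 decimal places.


sigmoid(z) = 1 / (1 + exp(-z))
exp(-(3.43)) = exp(-3.43) = 0.0324
1 + 0.0324 = 1.0324
1 / 1.0324 = 0.9686

0.9686


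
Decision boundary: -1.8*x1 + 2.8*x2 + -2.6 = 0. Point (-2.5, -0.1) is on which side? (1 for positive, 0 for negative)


Compute -1.8 * -2.5 + 2.8 * -0.1 + -2.6
= 4.5 + -0.28 + -2.6
= 1.62
Since 1.62 >= 0, the point is on the positive side.

1


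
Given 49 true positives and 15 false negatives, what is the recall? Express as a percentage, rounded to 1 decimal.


Recall = TP / (TP + FN) * 100
= 49 / (49 + 15)
= 49 / 64
= 0.7656
= 76.6%

76.6


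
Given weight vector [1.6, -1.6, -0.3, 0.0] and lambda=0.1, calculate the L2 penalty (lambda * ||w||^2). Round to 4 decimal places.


Squaring each weight:
1.6^2 = 2.56
(-1.6)^2 = 2.56
(-0.3)^2 = 0.09
0.0^2 = 0.0
Sum of squares = 5.21
Penalty = 0.1 * 5.21 = 0.5210

0.5210


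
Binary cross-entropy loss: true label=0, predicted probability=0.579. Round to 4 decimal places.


For y=0: Loss = -log(1-p)
= -log(1 - 0.579)
= -log(0.421)
= -(-0.8651)
= 0.8651

0.8651


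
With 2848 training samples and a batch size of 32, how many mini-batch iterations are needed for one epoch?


Iterations per epoch = dataset_size / batch_size
= 2848 / 32
= 89

89


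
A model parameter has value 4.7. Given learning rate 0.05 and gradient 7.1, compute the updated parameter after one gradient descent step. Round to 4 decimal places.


w_new = w_old - lr * gradient
= 4.7 - 0.05 * 7.1
= 4.7 - (0.355)
= 4.3450

4.3450
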